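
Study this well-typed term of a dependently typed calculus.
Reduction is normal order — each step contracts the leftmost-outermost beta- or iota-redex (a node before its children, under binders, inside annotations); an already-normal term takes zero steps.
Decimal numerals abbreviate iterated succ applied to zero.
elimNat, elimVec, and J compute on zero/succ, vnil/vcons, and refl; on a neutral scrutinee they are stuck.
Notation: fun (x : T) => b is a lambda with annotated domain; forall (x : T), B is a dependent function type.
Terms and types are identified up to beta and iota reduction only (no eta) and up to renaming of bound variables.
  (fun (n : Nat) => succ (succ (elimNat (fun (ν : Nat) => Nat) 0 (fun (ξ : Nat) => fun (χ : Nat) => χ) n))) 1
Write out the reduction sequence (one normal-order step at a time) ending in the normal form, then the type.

reduction (normal order):
  (fun (n : Nat) => succ (succ (elimNat (fun (ν : Nat) => Nat) 0 (fun (ξ : Nat) => fun (χ : Nat) => χ) n))) 1
  ~> succ (succ (elimNat (fun (n : Nat) => Nat) 0 (fun (ν : Nat) => fun (ξ : Nat) => ξ) 1))
  ~> succ (succ ((fun (n : Nat) => fun (ν : Nat) => ν) 0 (elimNat (fun (ξ : Nat) => Nat) 0 (fun (χ : Nat) => fun (j : Nat) => j) 0)))
  ~> succ (succ ((fun (n : Nat) => n) (elimNat (fun (ν : Nat) => Nat) 0 (fun (ξ : Nat) => fun (χ : Nat) => χ) 0)))
  ~> succ (succ (elimNat (fun (n : Nat) => Nat) 0 (fun (ν : Nat) => fun (ξ : Nat) => ξ) 0))
  ~> 2
the term's type:
  Nat


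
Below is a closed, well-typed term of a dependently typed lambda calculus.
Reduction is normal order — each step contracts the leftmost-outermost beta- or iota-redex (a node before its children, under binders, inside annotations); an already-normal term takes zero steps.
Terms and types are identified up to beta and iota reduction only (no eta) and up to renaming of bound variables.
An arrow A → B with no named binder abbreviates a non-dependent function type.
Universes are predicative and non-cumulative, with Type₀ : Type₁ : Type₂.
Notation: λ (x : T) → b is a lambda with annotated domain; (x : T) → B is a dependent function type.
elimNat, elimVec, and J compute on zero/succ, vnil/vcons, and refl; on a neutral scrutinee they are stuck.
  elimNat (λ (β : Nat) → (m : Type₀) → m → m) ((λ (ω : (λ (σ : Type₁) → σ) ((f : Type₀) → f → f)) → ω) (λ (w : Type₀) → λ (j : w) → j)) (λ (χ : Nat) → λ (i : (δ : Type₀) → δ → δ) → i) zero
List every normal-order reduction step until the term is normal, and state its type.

normal-order reduction sequence:
  elimNat (λ (β : Nat) → (m : Type₀) → m → m) ((λ (ω : (λ (σ : Type₁) → σ) ((f : Type₀) → f → f)) → ω) (λ (w : Type₀) → λ (j : w) → j)) (λ (χ : Nat) → λ (i : (δ : Type₀) → δ → δ) → i) zero
  ~> (λ (β : (λ (m : Type₁) → m) ((ω : Type₀) → ω → ω)) → β) (λ (σ : Type₀) → λ (f : σ) → f)
  ~> λ (β : Type₀) → λ (m : β) → m
type:
  (β : Type₀) → β → β


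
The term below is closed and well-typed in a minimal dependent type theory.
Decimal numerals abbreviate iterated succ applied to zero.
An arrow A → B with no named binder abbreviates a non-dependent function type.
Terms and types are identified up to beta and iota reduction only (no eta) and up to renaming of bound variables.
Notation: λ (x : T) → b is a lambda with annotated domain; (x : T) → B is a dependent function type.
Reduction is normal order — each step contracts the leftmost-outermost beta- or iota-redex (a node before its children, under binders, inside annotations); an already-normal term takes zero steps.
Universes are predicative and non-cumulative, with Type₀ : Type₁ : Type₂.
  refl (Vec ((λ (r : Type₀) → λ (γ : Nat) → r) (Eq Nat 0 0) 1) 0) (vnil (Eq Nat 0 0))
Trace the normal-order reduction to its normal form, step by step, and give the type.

reduction (normal order):
  refl (Vec ((λ (r : Type₀) → λ (γ : Nat) → r) (Eq Nat 0 0) 1) 0) (vnil (Eq Nat 0 0))
  ~> refl (Vec ((λ (r : Nat) → Eq Nat 0 0) 1) 0) (vnil (Eq Nat 0 0))
  ~> refl (Vec (Eq Nat 0 0) 0) (vnil (Eq Nat 0 0))
type:
  Eq (Vec (Eq Nat 0 0) 0) (vnil (Eq Nat 0 0)) (vnil (Eq Nat 0 0))


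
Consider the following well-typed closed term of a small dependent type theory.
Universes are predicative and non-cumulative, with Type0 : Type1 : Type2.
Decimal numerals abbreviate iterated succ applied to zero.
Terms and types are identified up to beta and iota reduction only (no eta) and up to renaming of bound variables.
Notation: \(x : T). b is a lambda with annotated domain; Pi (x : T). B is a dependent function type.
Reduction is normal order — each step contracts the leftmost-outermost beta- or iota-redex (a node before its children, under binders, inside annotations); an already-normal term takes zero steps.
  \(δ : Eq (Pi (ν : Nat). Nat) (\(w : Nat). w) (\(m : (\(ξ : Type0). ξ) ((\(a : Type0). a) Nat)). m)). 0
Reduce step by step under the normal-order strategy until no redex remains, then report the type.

reduction (normal order):
  \(δ : Eq (Pi (ν : Nat). Nat) (\(w : Nat). w) (\(m : (\(ξ : Type0). ξ) ((\(a : Type0). a) Nat)). m)). 0
  ~> \(δ : Eq (Pi (ν : Nat). Nat) (\(w : Nat). w) (\(m : (\(ξ : Type0). ξ) Nat). m)). 0
  ~> \(δ : Eq (Pi (ν : Nat). Nat) (\(w : Nat). w) (\(m : Nat). m)). 0
inferred type:
  Pi (δ : Eq (Pi (ν : Nat). Nat) (\(w : Nat). w) (\(m : Nat). m)). Nat


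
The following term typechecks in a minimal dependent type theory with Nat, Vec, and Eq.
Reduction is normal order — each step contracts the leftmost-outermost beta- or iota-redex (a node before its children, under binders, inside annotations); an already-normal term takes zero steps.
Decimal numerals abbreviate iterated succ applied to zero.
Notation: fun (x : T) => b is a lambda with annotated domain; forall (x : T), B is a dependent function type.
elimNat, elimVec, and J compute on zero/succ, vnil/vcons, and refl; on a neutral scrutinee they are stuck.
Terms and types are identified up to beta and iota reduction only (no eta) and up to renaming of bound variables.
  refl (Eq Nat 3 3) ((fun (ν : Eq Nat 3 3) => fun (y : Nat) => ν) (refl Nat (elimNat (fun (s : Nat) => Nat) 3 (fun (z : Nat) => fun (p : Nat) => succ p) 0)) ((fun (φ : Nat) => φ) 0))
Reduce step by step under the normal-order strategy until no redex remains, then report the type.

normal-order reduction sequence:
  refl (Eq Nat 3 3) ((fun (ν : Eq Nat 3 3) => fun (y : Nat) => ν) (refl Nat (elimNat (fun (s : Nat) => Nat) 3 (fun (z : Nat) => fun (p : Nat) => succ p) 0)) ((fun (φ : Nat) => φ) 0))
  ~> refl (Eq Nat 3 3) ((fun (ν : Nat) => refl Nat (elimNat (fun (y : Nat) => Nat) 3 (fun (s : Nat) => fun (z : Nat) => succ z) 0)) ((fun (p : Nat) => p) 0))
  ~> refl (Eq Nat 3 3) (refl Nat (elimNat (fun (ν : Nat) => Nat) 3 (fun (y : Nat) => fun (s : Nat) => succ s) 0))
  ~> refl (Eq Nat 3 3) (refl Nat 3)
type:
  Eq (Eq Nat 3 3) (refl Nat 3) (refl Nat 3)


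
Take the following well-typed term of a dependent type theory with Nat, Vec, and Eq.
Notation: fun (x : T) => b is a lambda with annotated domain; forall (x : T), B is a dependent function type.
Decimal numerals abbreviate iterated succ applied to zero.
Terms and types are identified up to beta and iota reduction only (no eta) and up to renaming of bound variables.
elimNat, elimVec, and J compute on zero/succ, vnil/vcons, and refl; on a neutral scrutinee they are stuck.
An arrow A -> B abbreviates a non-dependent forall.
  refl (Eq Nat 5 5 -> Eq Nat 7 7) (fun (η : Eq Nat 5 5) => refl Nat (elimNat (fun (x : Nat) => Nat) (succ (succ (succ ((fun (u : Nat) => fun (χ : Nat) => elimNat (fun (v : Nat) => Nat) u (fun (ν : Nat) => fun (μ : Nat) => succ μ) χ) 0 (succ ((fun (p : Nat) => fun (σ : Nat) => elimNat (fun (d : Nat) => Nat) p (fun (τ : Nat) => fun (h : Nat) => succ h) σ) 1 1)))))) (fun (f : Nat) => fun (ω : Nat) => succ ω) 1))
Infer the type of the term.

inferred type:
  Eq (Eq Nat 5 5 -> Eq Nat 7 7) (fun (η : Eq Nat 5 5) => refl Nat 7) (fun (x : Eq Nat 5 5) => refl Nat 7)


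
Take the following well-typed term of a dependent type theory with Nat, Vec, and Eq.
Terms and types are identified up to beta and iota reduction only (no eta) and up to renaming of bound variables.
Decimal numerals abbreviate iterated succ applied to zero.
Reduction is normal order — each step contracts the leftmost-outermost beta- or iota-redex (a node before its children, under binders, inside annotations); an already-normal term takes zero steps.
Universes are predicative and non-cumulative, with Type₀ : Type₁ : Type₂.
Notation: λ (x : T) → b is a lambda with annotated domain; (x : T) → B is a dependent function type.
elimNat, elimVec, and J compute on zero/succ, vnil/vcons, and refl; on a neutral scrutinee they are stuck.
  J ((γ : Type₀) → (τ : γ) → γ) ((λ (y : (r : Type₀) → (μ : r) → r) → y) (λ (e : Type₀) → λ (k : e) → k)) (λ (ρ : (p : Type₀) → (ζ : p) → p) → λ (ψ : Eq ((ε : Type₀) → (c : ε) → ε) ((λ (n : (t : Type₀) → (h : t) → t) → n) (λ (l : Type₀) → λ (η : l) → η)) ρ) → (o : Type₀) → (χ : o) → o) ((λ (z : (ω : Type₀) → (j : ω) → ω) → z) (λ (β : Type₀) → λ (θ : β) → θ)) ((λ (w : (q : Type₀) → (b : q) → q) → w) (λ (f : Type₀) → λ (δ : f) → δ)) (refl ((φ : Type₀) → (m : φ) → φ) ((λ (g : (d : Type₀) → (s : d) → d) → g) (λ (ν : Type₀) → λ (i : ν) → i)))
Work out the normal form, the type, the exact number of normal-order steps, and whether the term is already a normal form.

reduced normal form:
  λ (γ : Type₀) → λ (τ : γ) → τ
inferred type:
  (γ : Type₀) → (τ : γ) → γ
normal-order step count: 2
started in normal form: no
first contracted redex: a J iota-redex


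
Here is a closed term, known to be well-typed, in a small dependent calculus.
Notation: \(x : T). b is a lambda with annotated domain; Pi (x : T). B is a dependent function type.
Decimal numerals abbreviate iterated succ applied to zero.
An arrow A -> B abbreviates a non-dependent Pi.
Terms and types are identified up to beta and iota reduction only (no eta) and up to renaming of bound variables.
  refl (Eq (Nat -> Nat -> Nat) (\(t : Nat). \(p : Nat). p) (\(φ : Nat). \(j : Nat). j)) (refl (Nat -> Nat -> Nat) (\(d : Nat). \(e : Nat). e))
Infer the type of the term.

type:
  Eq (Eq (Nat -> Nat -> Nat) (\(t : Nat). \(p : Nat). p) (\(φ : Nat). \(j : Nat). j)) (refl (Nat -> Nat -> Nat) (\(d : Nat). \(e : Nat). e)) (refl (Nat -> Nat -> Nat) (\(ρ : Nat). \(τ : Nat). τ))


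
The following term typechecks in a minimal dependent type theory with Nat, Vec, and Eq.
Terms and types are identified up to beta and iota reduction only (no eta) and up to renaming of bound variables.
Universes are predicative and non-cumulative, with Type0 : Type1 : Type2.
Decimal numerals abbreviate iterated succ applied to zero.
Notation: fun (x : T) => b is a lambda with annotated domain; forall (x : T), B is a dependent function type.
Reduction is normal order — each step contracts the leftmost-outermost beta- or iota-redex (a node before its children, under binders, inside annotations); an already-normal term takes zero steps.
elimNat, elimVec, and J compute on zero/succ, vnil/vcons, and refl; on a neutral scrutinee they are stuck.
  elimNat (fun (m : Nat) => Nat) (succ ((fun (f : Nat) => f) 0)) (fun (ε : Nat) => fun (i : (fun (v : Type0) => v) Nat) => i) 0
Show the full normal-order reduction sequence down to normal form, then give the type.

normal-order reduction sequence:
  elimNat (fun (m : Nat) => Nat) (succ ((fun (f : Nat) => f) 0)) (fun (ε : Nat) => fun (i : (fun (v : Type0) => v) Nat) => i) 0
  ~> succ ((fun (m : Nat) => m) 0)
  ~> 1
type:
  Nat


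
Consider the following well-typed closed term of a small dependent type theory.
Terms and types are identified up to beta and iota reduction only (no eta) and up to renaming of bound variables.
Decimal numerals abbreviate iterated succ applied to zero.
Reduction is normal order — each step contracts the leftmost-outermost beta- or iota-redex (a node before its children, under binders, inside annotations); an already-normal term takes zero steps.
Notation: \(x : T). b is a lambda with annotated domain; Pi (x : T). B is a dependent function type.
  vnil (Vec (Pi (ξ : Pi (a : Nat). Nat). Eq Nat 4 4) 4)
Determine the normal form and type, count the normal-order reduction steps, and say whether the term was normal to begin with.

resulting normal form:
  vnil (Vec (Pi (ξ : Pi (a : Nat). Nat). Eq Nat 4 4) 4)
type:
  Vec (Vec (Pi (ξ : Pi (a : Nat). Nat). Eq Nat 4 4) 4) 0
steps to reach normal form (normal order): 0
started in normal form: yes


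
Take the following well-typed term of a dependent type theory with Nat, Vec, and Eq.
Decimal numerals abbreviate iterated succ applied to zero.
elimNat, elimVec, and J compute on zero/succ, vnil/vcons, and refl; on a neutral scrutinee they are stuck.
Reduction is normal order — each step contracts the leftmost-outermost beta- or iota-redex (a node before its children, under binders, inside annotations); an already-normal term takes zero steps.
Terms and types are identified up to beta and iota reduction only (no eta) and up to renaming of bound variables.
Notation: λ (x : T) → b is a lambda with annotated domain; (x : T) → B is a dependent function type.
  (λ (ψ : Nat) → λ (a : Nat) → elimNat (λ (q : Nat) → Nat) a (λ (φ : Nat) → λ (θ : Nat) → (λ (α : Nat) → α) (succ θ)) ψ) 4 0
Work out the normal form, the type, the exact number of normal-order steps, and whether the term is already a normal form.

reduced normal form:
  4
type:
  Nat
reduction steps (normal order): 19
term was already normal: no
first contracted redex: a beta-redex


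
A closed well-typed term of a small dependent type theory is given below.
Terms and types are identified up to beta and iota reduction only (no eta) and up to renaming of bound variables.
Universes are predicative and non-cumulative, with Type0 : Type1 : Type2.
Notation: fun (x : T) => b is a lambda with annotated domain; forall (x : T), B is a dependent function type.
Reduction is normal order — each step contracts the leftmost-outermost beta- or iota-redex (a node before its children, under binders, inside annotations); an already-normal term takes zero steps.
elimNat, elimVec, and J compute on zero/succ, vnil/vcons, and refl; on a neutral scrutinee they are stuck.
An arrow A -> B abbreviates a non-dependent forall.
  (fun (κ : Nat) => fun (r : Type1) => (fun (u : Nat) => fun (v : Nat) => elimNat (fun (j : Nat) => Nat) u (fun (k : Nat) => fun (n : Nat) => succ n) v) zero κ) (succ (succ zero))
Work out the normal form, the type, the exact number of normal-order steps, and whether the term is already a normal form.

reduced normal form:
  fun (κ : Type1) => succ (succ zero)
inferred type:
  Type1 -> Nat
steps to reach normal form (normal order): 10
term was already normal: no
first redex: a beta-redex


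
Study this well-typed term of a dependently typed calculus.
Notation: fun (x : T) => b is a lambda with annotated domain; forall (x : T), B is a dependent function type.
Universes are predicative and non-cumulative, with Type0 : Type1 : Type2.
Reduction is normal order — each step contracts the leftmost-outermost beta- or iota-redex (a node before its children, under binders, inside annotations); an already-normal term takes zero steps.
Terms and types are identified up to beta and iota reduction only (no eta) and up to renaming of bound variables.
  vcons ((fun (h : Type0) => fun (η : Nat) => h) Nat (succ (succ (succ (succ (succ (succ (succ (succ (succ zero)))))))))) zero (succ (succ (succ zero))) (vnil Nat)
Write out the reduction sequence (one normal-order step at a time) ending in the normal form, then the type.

normal-order reduction sequence:
  vcons ((fun (h : Type0) => fun (η : Nat) => h) Nat (succ (succ (succ (succ (succ (succ (succ (succ (succ zero)))))))))) zero (succ (succ (succ zero))) (vnil Nat)
  ~> vcons ((fun (h : Nat) => Nat) (succ (succ (succ (succ (succ (succ (succ (succ (succ zero)))))))))) zero (succ (succ (succ zero))) (vnil Nat)
  ~> vcons Nat zero (succ (succ (succ zero))) (vnil Nat)
inferred type:
  Vec Nat (succ zero)


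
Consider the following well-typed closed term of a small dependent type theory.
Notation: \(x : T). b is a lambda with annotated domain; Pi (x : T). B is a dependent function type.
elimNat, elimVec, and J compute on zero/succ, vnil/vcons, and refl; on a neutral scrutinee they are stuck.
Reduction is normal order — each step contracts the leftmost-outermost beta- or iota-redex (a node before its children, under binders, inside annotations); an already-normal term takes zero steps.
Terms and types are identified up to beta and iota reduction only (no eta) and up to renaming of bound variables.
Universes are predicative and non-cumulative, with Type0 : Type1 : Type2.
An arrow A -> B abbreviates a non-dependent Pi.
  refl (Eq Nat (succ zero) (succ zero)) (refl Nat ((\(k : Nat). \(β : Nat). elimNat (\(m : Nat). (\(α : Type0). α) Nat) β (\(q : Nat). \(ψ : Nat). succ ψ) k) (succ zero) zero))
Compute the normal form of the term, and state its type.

resulting normal form:
  refl (Eq Nat (succ zero) (succ zero)) (refl Nat (succ zero))
type:
  Eq (Eq Nat (succ zero) (succ zero)) (refl Nat (succ zero)) (refl Nat (succ zero))
observation: 6 normal-order steps separate the term from its normal form.


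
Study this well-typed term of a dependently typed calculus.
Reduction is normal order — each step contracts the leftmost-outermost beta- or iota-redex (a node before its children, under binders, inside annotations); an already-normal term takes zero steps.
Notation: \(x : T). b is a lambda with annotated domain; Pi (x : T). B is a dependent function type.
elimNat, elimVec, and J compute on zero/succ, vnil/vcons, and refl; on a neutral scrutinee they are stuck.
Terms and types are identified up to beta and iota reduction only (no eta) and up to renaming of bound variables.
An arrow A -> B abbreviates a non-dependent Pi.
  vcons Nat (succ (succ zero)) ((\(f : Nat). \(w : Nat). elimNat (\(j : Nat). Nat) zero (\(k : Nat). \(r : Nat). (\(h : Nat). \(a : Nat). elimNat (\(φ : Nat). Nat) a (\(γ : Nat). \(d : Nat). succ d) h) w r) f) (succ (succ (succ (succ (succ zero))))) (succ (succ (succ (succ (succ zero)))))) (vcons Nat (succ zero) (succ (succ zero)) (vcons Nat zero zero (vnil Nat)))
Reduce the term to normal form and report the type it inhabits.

resulting normal form:
  vcons Nat (succ (succ zero)) (succ (succ (succ (succ (succ (succ (succ (succ (succ (succ (succ (succ (succ (succ (succ (succ (succ (succ (succ (succ (succ (succ (succ (succ (succ zero))))))))))))))))))))))))) (vcons Nat (succ zero) (succ (succ zero)) (vcons Nat zero zero (vnil Nat)))
inferred type:
  Vec Nat (succ (succ (succ zero)))


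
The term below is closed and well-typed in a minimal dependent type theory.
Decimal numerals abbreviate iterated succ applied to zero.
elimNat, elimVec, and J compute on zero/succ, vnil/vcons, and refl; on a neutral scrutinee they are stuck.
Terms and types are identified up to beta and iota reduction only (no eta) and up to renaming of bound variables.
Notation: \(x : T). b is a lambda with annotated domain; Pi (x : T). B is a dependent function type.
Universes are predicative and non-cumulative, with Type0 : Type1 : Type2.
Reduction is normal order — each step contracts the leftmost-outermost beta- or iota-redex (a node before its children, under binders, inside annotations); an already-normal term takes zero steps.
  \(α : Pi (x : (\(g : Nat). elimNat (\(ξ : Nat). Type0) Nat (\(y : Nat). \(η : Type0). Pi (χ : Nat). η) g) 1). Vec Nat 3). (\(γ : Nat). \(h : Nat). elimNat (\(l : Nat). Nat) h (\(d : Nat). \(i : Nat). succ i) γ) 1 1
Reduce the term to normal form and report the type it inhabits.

normal form:
  \(α : Pi (x : Pi (g : Nat). Nat). Vec Nat 3). 2
inferred type:
  Pi (α : Pi (x : Pi (g : Nat). Nat). Vec Nat 3). Nat


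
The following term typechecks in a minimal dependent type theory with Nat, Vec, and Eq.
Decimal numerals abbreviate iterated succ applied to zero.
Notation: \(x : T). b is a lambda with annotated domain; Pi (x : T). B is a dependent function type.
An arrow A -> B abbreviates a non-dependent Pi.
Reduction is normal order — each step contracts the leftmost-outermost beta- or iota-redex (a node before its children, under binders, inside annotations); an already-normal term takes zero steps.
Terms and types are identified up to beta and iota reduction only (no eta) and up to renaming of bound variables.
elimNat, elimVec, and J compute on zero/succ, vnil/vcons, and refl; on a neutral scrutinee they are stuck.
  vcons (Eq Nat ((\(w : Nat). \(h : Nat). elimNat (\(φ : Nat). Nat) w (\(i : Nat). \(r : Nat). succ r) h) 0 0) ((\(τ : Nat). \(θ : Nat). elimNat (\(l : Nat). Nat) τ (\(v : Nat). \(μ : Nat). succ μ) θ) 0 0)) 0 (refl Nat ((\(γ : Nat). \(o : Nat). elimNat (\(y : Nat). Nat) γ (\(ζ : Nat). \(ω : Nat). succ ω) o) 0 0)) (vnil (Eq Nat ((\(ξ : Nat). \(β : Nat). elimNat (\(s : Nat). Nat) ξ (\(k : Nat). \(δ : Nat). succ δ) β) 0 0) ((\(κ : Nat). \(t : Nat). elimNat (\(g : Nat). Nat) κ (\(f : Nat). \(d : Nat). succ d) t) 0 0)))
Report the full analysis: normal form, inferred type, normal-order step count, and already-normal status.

resulting normal form:
  vcons (Eq Nat 0 0) 0 (refl Nat 0) (vnil (Eq Nat 0 0))
the term's type:
  Vec (Eq Nat 0 0) 1
steps to reach normal form (normal order): 15
started in normal form: no
first contracted redex: a beta-redex


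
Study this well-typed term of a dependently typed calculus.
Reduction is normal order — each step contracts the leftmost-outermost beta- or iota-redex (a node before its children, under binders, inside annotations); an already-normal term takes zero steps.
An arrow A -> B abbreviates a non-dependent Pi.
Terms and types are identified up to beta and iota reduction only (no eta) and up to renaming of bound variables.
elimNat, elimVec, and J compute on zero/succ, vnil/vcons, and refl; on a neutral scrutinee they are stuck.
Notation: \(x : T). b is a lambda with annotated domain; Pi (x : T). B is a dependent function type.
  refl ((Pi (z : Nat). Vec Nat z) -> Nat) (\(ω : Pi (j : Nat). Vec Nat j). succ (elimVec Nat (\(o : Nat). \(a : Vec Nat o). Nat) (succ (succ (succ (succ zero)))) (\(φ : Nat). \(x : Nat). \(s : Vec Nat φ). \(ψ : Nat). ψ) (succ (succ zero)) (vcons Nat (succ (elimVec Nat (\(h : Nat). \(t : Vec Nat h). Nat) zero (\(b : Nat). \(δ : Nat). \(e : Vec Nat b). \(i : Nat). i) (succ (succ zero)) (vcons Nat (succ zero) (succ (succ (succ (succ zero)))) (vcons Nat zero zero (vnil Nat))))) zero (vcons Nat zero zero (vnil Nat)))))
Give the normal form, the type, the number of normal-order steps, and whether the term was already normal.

normal form:
  refl ((Pi (z : Nat). Vec Nat z) -> Nat) (\(ω : Pi (j : Nat). Vec Nat j). succ (succ (succ (succ (succ zero)))))
type:
  Eq ((Pi (z : Nat). Vec Nat z) -> Nat) (\(ω : Pi (j : Nat). Vec Nat j). succ (succ (succ (succ (succ zero))))) (\(o : Pi (a : Nat). Vec Nat a). succ (succ (succ (succ (succ zero)))))
normal-order step count: 11
term was already normal: no
first redex: an elimVec iota-redex


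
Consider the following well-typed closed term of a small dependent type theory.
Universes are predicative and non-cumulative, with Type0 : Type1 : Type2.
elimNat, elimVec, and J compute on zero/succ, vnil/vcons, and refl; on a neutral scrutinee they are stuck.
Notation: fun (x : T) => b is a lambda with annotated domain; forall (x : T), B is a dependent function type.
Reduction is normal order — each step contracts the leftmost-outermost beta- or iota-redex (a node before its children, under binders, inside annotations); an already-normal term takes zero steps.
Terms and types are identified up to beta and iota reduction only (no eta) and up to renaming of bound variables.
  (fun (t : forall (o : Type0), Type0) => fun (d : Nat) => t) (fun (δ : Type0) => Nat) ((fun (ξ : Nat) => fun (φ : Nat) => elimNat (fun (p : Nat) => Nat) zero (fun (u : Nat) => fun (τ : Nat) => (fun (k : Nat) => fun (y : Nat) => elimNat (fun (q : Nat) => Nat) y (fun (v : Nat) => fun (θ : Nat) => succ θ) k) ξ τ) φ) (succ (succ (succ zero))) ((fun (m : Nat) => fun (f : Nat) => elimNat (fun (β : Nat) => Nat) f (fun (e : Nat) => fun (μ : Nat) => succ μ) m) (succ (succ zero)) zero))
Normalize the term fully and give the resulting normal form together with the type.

resulting normal form:
  fun (t : Type0) => Nat
the term's type:
  forall (t : Type0), Type0
observation: contracting a beta-redex first, the term normalizes in 2 steps.


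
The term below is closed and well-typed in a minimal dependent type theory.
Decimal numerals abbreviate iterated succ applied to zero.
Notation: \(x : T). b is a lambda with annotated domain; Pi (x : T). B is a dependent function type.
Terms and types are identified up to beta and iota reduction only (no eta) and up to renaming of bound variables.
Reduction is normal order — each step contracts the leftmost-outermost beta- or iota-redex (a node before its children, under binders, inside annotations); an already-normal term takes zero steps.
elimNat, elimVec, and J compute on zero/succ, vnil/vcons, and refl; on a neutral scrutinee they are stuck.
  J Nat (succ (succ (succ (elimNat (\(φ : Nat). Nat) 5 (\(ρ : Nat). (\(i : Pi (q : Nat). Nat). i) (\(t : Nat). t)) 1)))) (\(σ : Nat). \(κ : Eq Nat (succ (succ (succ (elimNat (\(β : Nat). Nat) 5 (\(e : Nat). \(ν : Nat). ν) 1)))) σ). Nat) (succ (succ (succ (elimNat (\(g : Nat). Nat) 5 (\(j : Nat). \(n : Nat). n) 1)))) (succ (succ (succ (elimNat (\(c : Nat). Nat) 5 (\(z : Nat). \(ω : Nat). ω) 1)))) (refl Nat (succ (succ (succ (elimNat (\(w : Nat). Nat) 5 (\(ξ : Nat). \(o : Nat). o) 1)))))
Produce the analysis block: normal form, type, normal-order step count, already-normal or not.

reduced normal form:
  8
inferred type:
  Nat
steps to reach normal form (normal order): 5
started in normal form: no
first contracted redex: a J iota-redex


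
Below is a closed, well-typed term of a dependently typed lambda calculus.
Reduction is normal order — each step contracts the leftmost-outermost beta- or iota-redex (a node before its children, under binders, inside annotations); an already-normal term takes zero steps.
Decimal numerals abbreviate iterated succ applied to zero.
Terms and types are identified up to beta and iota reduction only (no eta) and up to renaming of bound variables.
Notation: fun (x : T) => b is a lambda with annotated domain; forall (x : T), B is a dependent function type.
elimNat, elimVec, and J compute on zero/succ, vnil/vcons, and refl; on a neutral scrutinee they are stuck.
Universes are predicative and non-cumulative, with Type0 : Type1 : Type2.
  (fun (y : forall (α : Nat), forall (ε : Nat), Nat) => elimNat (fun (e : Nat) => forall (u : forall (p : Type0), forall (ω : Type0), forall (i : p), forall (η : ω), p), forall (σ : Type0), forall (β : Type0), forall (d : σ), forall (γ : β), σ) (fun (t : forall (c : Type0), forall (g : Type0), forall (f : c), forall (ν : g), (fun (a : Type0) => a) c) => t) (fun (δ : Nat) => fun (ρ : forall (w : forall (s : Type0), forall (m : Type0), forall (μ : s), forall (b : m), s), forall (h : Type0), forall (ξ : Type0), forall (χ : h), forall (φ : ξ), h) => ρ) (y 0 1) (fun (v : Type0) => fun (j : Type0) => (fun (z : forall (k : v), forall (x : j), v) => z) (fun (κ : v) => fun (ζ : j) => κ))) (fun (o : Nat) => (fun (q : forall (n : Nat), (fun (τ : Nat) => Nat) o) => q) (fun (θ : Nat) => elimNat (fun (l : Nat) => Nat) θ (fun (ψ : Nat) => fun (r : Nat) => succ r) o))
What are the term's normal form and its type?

resulting normal form:
  fun (y : Type0) => fun (α : Type0) => fun (ε : y) => fun (e : α) => ε
inferred type:
  forall (y : Type0), forall (α : Type0), forall (ε : y), forall (e : α), y
observation: the term reaches its normal form after 12 normal-order steps.


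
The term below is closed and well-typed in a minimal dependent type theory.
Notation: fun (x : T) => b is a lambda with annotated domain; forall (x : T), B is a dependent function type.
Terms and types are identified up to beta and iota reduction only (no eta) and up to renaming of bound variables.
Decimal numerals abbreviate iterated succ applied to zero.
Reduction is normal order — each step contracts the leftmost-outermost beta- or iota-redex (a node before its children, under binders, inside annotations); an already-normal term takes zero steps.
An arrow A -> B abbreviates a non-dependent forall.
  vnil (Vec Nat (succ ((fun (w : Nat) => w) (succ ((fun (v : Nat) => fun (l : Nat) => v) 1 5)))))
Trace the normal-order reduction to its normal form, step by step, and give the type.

normal-order reduction:
  vnil (Vec Nat (succ ((fun (w : Nat) => w) (succ ((fun (v : Nat) => fun (l : Nat) => v) 1 5)))))
  ~> vnil (Vec Nat (succ (succ ((fun (w : Nat) => fun (v : Nat) => w) 1 5))))
  ~> vnil (Vec Nat (succ (succ ((fun (w : Nat) => 1) 5))))
  ~> vnil (Vec Nat 3)
the term's type:
  Vec (Vec Nat 3) 0


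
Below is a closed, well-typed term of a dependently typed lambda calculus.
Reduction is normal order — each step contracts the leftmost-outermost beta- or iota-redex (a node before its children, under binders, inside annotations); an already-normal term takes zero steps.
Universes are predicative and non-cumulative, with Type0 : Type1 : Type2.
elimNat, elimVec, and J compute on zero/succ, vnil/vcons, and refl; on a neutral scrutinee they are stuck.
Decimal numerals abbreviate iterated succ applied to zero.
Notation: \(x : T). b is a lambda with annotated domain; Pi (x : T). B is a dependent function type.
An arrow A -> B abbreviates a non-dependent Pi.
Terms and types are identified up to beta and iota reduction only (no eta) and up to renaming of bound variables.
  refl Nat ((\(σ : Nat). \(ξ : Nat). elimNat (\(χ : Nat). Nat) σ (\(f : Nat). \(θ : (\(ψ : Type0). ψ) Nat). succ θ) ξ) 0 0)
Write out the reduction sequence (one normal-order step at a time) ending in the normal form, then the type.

reduction (normal order):
  refl Nat ((\(σ : Nat). \(ξ : Nat). elimNat (\(χ : Nat). Nat) σ (\(f : Nat). \(θ : (\(ψ : Type0). ψ) Nat). succ θ) ξ) 0 0)
  ~> refl Nat ((\(σ : Nat). elimNat (\(ξ : Nat). Nat) 0 (\(χ : Nat). \(f : (\(θ : Type0). θ) Nat). succ f) σ) 0)
  ~> refl Nat (elimNat (\(σ : Nat). Nat) 0 (\(ξ : Nat). \(χ : (\(f : Type0). f) Nat). succ χ) 0)
  ~> refl Nat 0
the term's type:
  Eq Nat 0 0


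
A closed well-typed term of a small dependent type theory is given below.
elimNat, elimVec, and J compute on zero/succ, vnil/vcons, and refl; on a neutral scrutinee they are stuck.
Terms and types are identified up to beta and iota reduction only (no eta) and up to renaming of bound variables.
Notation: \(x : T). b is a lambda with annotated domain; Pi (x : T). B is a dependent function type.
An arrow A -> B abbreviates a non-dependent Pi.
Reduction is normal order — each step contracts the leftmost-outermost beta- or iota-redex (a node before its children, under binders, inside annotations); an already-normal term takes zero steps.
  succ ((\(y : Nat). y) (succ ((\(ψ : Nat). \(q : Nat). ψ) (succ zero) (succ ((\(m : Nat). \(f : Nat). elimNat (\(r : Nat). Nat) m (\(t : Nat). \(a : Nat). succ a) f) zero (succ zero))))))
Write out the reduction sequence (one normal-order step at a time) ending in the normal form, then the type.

reduction (normal order):
  succ ((\(y : Nat). y) (succ ((\(ψ : Nat). \(q : Nat). ψ) (succ zero) (succ ((\(m : Nat). \(f : Nat). elimNat (\(r : Nat). Nat) m (\(t : Nat). \(a : Nat). succ a) f) zero (succ zero))))))
  ~> succ (succ ((\(y : Nat). \(ψ : Nat). y) (succ zero) (succ ((\(q : Nat). \(m : Nat). elimNat (\(f : Nat). Nat) q (\(r : Nat). \(t : Nat). succ t) m) zero (succ zero)))))
  ~> succ (succ ((\(y : Nat). succ zero) (succ ((\(ψ : Nat). \(q : Nat). elimNat (\(m : Nat). Nat) ψ (\(f : Nat). \(r : Nat). succ r) q) zero (succ zero)))))
  ~> succ (succ (succ zero))
inferred type:
  Nat


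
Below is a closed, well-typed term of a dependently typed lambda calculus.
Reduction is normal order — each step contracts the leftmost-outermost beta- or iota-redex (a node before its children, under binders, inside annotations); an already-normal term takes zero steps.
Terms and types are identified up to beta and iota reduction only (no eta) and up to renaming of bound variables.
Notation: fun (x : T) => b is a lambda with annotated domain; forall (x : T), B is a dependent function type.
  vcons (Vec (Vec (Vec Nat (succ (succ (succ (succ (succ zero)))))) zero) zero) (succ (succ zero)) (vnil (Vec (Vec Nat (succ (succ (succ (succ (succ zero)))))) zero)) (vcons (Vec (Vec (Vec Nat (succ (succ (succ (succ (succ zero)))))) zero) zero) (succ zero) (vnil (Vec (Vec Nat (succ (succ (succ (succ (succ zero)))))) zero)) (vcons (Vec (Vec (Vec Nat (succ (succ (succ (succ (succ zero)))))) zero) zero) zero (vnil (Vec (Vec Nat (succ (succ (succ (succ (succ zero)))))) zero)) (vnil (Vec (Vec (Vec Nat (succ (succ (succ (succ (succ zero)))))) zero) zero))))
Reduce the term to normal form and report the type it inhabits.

reduced normal form:
  vcons (Vec (Vec (Vec Nat (succ (succ (succ (succ (succ zero)))))) zero) zero) (succ (succ zero)) (vnil (Vec (Vec Nat (succ (succ (succ (succ (succ zero)))))) zero)) (vcons (Vec (Vec (Vec Nat (succ (succ (succ (succ (succ zero)))))) zero) zero) (succ zero) (vnil (Vec (Vec Nat (succ (succ (succ (succ (succ zero)))))) zero)) (vcons (Vec (Vec (Vec Nat (succ (succ (succ (succ (succ zero)))))) zero) zero) zero (vnil (Vec (Vec Nat (succ (succ (succ (succ (succ zero)))))) zero)) (vnil (Vec (Vec (Vec Nat (succ (succ (succ (succ (succ zero)))))) zero) zero))))
inferred type:
  Vec (Vec (Vec (Vec Nat (succ (succ (succ (succ (succ zero)))))) zero) zero) (succ (succ (succ zero)))
observation: the term is already in normal form.


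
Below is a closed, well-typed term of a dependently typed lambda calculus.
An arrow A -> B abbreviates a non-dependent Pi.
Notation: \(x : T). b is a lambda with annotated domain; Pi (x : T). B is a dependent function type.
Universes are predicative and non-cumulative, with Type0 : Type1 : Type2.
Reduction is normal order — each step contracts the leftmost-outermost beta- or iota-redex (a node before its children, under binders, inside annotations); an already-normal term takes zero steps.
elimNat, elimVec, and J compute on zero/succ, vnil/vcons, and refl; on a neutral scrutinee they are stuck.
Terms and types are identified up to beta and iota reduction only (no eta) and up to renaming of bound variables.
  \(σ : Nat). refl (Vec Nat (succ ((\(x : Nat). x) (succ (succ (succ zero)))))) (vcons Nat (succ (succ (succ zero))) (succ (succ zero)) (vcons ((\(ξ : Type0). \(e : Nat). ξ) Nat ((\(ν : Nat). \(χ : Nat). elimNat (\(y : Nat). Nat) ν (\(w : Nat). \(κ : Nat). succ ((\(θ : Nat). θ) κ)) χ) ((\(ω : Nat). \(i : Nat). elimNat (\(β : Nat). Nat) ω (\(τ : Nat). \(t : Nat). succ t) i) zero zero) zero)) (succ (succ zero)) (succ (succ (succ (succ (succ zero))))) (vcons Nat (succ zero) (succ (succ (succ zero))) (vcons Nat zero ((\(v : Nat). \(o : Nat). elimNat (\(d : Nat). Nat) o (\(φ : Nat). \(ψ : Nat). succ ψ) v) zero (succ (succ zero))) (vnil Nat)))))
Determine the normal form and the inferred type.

reduced normal form:
  \(σ : Nat). refl (Vec Nat (succ (succ (succ (succ zero))))) (vcons Nat (succ (succ (succ zero))) (succ (succ zero)) (vcons Nat (succ (succ zero)) (succ (succ (succ (succ (succ zero))))) (vcons Nat (succ zero) (succ (succ (succ zero))) (vcons Nat zero (succ (succ zero)) (vnil Nat)))))
the term's type:
  Nat -> Eq (Vec Nat (succ (succ (succ (succ zero))))) (vcons Nat (succ (succ (succ zero))) (succ (succ zero)) (vcons Nat (succ (succ zero)) (succ (succ (succ (succ (succ zero))))) (vcons Nat (succ zero) (succ (succ (succ zero))) (vcons Nat zero (succ (succ zero)) (vnil Nat))))) (vcons Nat (succ (succ (succ zero))) (succ (succ zero)) (vcons Nat (succ (succ zero)) (succ (succ (succ (succ (succ zero))))) (vcons Nat (succ zero) (succ (succ (succ zero))) (vcons Nat zero (succ (succ zero)) (vnil Nat)))))
observation: 6 normal-order steps normalize the term, beginning with a beta-redex.


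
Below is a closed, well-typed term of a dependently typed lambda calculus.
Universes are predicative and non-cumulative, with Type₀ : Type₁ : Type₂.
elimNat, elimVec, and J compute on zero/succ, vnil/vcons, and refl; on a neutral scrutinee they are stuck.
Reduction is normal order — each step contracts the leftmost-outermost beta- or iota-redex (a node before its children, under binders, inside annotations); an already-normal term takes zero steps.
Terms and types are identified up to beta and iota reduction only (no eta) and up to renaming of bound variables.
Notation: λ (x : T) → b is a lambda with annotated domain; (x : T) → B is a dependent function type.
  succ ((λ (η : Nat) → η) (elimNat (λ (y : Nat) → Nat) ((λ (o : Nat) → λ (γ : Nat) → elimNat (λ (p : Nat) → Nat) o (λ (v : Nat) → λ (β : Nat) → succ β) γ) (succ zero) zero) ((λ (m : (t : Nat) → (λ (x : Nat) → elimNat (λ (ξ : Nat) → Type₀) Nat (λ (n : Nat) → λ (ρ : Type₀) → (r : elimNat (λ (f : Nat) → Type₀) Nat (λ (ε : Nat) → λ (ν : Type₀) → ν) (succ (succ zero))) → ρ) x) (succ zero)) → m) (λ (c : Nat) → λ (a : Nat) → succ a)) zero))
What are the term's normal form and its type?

reduced normal form:
  succ (succ zero)
type:
  Nat
observation: 5 normal-order steps normalize the term, beginning with a beta-redex.


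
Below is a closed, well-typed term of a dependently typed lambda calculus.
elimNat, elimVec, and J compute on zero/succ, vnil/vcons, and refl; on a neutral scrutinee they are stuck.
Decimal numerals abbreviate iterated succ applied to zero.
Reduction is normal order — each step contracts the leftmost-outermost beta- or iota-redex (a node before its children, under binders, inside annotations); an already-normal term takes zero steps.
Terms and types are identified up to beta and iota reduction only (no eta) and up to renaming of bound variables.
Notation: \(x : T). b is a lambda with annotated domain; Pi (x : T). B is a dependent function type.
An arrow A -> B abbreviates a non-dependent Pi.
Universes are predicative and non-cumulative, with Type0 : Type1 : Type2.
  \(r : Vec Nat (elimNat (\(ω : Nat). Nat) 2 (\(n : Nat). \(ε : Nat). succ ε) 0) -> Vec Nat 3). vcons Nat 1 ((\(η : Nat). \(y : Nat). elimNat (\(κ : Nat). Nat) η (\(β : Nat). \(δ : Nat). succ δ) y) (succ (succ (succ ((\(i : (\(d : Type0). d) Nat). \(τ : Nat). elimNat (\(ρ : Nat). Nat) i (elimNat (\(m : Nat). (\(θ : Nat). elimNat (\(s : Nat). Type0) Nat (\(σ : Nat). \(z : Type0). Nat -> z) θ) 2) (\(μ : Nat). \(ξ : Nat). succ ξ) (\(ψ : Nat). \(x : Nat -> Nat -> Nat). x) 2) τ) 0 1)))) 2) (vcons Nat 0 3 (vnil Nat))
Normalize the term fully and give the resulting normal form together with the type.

normal form:
  \(r : Vec Nat 2 -> Vec Nat 3). vcons Nat 1 6 (vcons Nat 0 3 (vnil Nat))
the term's type:
  (Vec Nat 2 -> Vec Nat 3) -> Vec Nat 2
observation: the first redex contracted is an elimNat iota-redex; the normal form is reached in 23 normal-order steps.


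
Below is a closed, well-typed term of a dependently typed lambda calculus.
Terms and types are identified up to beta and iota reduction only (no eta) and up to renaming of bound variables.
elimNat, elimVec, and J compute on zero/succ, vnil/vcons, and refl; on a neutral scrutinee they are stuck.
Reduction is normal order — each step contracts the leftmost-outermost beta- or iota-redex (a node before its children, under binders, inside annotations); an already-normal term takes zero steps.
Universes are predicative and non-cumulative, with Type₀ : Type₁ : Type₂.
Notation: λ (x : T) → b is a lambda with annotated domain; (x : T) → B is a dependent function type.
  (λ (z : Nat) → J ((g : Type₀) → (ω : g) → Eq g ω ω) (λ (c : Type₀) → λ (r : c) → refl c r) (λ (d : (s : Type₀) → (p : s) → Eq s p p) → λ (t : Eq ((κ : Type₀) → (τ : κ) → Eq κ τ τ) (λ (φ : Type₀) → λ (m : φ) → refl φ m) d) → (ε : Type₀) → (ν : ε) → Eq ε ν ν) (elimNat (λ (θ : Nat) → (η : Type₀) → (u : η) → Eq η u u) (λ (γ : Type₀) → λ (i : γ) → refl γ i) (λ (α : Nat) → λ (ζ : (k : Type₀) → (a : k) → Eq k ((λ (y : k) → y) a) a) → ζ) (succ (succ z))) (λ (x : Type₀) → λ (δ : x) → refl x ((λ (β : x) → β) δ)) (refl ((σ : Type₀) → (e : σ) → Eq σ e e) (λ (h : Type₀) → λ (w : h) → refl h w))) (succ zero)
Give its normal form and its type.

resulting normal form:
  λ (z : Type₀) → λ (g : z) → refl z g
the term's type:
  (z : Type₀) → (g : z) → Eq z g g
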